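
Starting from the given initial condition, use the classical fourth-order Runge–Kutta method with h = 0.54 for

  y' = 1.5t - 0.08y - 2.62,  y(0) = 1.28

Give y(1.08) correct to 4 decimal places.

-0.6866

RK4: k1 = f(t_n, y_n); k2 = f(t_n + h/2, y_n + (h/2)·k1); k3 = f(t_n + h/2, y_n + (h/2)·k2); k4 = f(t_n + h, y_n + h·k3); y_{n+1} = y_n + (h/6)·(k1 + 2k2 + 2k3 + k4).
t=0.000000, y=1.280000:
  k1 = f(0.000000, 1.280000) = -2.722400
  k2 = f(0.270000, 0.544952) = -2.258596
  k3 = f(0.270000, 0.670179) = -2.268614
  k4 = f(0.540000, 0.054948) = -1.814396
  y ← 1.280000 + (0.54/6)·(k1 + 2k2 + 2k3 + k4) = 0.056790
t=0.540000, y=0.056790:
  k1 = f(0.540000, 0.056790) = -1.814543
  k2 = f(0.810000, -0.433136) = -1.370349
  k3 = f(0.810000, -0.313204) = -1.379944
  k4 = f(1.080000, -0.688379) = -0.944930
  y ← 0.056790 + (0.54/6)·(k1 + 2k2 + 2k3 + k4) = -0.686615
y(1.08) ≈ -0.6866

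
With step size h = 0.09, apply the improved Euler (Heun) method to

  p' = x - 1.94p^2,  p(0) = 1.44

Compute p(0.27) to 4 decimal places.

0.8563

Heun: k1 = f(x_n, p_n); k2 = f(x_n + h, p_n + h·k1); p_{n+1} = p_n + (h/2)·(k1 + k2).
x=0.000000, p=1.440000:
  k1 = f(0.000000, 1.440000) = -4.022784
  k2 = f(0.090000, 1.077949) = -2.164231
  p ← 1.440000 + (0.09/2)·(-4.022784 + (-2.164231)) = 1.161584
x=0.090000, p=1.161584:
  k1 = f(0.090000, 1.161584) = -2.527600
  k2 = f(0.180000, 0.934100) = -1.512734
  p ← 1.161584 + (0.09/2)·(-2.527600 + (-1.512734)) = 0.979769
x=0.180000, p=0.979769:
  k1 = f(0.180000, 0.979769) = -1.682299
  k2 = f(0.270000, 0.828362) = -1.061197
  p ← 0.979769 + (0.09/2)·(-1.682299 + (-1.061197)) = 0.856312
p(0.27) ≈ 0.8563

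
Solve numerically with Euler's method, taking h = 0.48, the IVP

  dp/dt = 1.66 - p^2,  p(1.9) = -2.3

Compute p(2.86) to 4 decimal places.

Euler: p_{n+1} = p_n + h·f(t_n, p_n).
t=1.900000, p=-2.300000: f=-3.630000 → p ← -2.300000 + 0.48·(-3.630000) = -4.042400
t=2.380000, p=-4.042400: f=-14.680998 → p ← -4.042400 + 0.48·(-14.680998) = -11.089279
p(2.86) ≈ -11.0893

-11.0893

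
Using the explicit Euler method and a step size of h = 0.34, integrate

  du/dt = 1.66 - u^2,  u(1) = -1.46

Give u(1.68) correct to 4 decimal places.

-1.9486

Euler: u_{n+1} = u_n + h·f(t_n, u_n).
t=1.000000, u=-1.460000: f=-0.471600 → u ← -1.460000 + 0.34·(-0.471600) = -1.620344
t=1.340000, u=-1.620344: f=-0.965515 → u ← -1.620344 + 0.34·(-0.965515) = -1.948619
u(1.68) ≈ -1.9486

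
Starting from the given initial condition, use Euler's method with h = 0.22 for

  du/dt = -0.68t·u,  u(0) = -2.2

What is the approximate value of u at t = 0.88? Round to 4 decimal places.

Euler: u_{n+1} = u_n + h·f(t_n, u_n).
t=0.000000, u=-2.200000: f=0.000000 → u ← -2.200000 + 0.22·0.000000 = -2.200000
t=0.220000, u=-2.200000: f=0.329120 → u ← -2.200000 + 0.22·0.329120 = -2.127594
t=0.440000, u=-2.127594: f=0.636576 → u ← -2.127594 + 0.22·0.636576 = -1.987547
t=0.660000, u=-1.987547: f=0.892011 → u ← -1.987547 + 0.22·0.892011 = -1.791304
u(0.88) ≈ -1.7913

-1.7913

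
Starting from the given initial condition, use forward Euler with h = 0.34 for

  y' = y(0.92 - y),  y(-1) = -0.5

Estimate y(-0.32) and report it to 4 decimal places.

-1.1602

Euler: y_{n+1} = y_n + h·f(s_n, y_n).
s=-1.000000, y=-0.500000: f=-0.710000 → y ← -0.500000 + 0.34·(-0.710000) = -0.741400
s=-0.660000, y=-0.741400: f=-1.231762 → y ← -0.741400 + 0.34·(-1.231762) = -1.160199
y(-0.32) ≈ -1.1602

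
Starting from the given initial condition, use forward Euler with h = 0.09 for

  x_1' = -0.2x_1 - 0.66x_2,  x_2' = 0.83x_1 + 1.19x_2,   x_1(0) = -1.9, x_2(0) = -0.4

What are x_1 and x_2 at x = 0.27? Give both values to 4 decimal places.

-1.6956, -1.0016

Euler on (x_1,x_2): x_1_{n+1} = x_1_n + h·x_1', x_2_{n+1} = x_2_n + h·x_2'.
0.000000: (-1.900000, -0.400000); f=(0.644000, -2.053000) → (-1.842040, -0.584770)
0.090000: (-1.842040, -0.584770); f=(0.754356, -2.224769) → (-1.774148, -0.784999)
0.180000: (-1.774148, -0.784999); f=(0.872929, -2.406692) → (-1.695584, -1.001602)
(x_1(0.27), x_2(0.27)) ≈ (-1.6956, -1.0016)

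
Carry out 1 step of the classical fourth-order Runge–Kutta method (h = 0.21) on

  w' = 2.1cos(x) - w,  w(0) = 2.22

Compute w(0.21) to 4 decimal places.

RK4: k1 = f(x_n, w_n); k2 = f(x_n + h/2, w_n + (h/2)·k1); k3 = f(x_n + h/2, w_n + (h/2)·k2); k4 = f(x_n + h, w_n + h·k3); w_{n+1} = w_n + (h/6)·(k1 + 2k2 + 2k3 + k4).
x=0.000000, w=2.220000:
  k1 = f(0.000000, 2.220000) = -0.120000
  k2 = f(0.105000, 2.207400) = -0.118966
  k3 = f(0.105000, 2.207509) = -0.119074
  k4 = f(0.210000, 2.194994) = -0.141129
  w ← 2.220000 + (0.21/6)·(k1 + 2k2 + 2k3 + k4) = 2.194198
w(0.21) ≈ 2.1942

2.1942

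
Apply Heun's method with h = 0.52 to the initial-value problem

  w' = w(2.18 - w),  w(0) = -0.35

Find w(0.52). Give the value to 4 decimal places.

-1.2104

Heun: k1 = f(t_n, w_n); k2 = f(t_n + h, w_n + h·k1); w_{n+1} = w_n + (h/2)·(k1 + k2).
t=0.000000, w=-0.350000:
  k1 = f(0.000000, -0.350000) = -0.885500
  k2 = f(0.520000, -0.810460) = -2.423648
  w ← -0.350000 + (0.52/2)·(-0.885500 + (-2.423648)) = -1.210379
w(0.52) ≈ -1.2104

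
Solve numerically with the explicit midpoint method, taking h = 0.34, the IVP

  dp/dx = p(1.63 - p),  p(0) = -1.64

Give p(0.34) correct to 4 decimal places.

-5.2679

Midpoint: k1 = f(x_n, p_n); k2 = f(x_n + h/2, p_n + (h/2)·k1); p_{n+1} = p_n + h·k2.
x=0.000000, p=-1.640000:
  k1 = f(0.000000, -1.640000) = -5.362800
  k2 = f(0.170000, -2.551676) = -10.670282
  p ← -1.640000 + 0.34·(-10.670282) = -5.267896
p(0.34) ≈ -5.2679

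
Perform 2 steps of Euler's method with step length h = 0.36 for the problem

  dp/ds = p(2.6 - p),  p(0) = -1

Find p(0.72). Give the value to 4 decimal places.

-6.3428

Euler: p_{n+1} = p_n + h·f(s_n, p_n).
s=0.000000, p=-1.000000: f=-3.600000 → p ← -1.000000 + 0.36·(-3.600000) = -2.296000
s=0.360000, p=-2.296000: f=-11.241216 → p ← -2.296000 + 0.36·(-11.241216) = -6.342838
p(0.72) ≈ -6.3428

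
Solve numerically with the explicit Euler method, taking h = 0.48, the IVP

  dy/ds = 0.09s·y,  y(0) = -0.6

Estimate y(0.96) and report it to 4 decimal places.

-0.6124

Euler: y_{n+1} = y_n + h·f(s_n, y_n).
s=0.000000, y=-0.600000: f=0.000000 → y ← -0.600000 + 0.48·0.000000 = -0.600000
s=0.480000, y=-0.600000: f=-0.025920 → y ← -0.600000 + 0.48·(-0.025920) = -0.612442
y(0.96) ≈ -0.6124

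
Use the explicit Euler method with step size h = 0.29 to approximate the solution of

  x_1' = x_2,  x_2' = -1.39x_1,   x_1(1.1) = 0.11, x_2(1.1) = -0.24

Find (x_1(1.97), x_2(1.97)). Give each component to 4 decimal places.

-0.1292, -0.2837

Euler on (x_1,x_2): x_1_{n+1} = x_1_n + h·x_1', x_2_{n+1} = x_2_n + h·x_2'.
1.100000: (0.110000, -0.240000); f=(-0.240000, -0.152900) → (0.040400, -0.284341)
1.390000: (0.040400, -0.284341); f=(-0.284341, -0.056156) → (-0.042059, -0.300626)
1.680000: (-0.042059, -0.300626); f=(-0.300626, 0.058462) → (-0.129240, -0.283672)
(x_1(1.97), x_2(1.97)) ≈ (-0.1292, -0.2837)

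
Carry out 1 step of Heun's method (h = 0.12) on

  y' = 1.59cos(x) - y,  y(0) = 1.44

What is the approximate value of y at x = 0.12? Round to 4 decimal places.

Heun: k1 = f(x_n, y_n); k2 = f(x_n + h, y_n + h·k1); y_{n+1} = y_n + (h/2)·(k1 + k2).
x=0.000000, y=1.440000:
  k1 = f(0.000000, 1.440000) = 0.150000
  k2 = f(0.120000, 1.458000) = 0.120566
  y ← 1.440000 + (0.12/2)·(0.150000 + 0.120566) = 1.456234
y(0.12) ≈ 1.4562

1.4562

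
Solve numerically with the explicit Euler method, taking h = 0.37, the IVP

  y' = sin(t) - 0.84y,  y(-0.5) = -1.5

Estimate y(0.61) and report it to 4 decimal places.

Euler: y_{n+1} = y_n + h·f(t_n, y_n).
t=-0.500000, y=-1.500000: f=0.780574 → y ← -1.500000 + 0.37·0.780574 = -1.211187
t=-0.130000, y=-1.211187: f=0.887763 → y ← -1.211187 + 0.37·0.887763 = -0.882715
t=0.240000, y=-0.882715: f=0.979183 → y ← -0.882715 + 0.37·0.979183 = -0.520417
y(0.61) ≈ -0.5204

-0.5204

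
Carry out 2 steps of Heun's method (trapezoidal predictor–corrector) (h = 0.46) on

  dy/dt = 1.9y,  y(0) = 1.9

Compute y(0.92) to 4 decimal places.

Heun: k1 = f(t_n, y_n); k2 = f(t_n + h, y_n + h·k1); y_{n+1} = y_n + (h/2)·(k1 + k2).
t=0.000000, y=1.900000:
  k1 = f(0.000000, 1.900000) = 3.610000
  k2 = f(0.460000, 3.560600) = 6.765140
  y ← 1.900000 + (0.46/2)·(3.610000 + 6.765140) = 4.286282
t=0.460000, y=4.286282:
  k1 = f(0.460000, 4.286282) = 8.143936
  k2 = f(0.920000, 8.032493) = 15.261736
  y ← 4.286282 + (0.46/2)·(8.143936 + 15.261736) = 9.669587
y(0.92) ≈ 9.6696

9.6696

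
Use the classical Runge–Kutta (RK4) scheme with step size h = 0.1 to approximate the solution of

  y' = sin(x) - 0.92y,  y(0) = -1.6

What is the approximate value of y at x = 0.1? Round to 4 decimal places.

-1.4545

RK4: k1 = f(x_n, y_n); k2 = f(x_n + h/2, y_n + (h/2)·k1); k3 = f(x_n + h/2, y_n + (h/2)·k2); k4 = f(x_n + h, y_n + h·k3); y_{n+1} = y_n + (h/6)·(k1 + 2k2 + 2k3 + k4).
x=0.000000, y=-1.600000:
  k1 = f(0.000000, -1.600000) = 1.472000
  k2 = f(0.050000, -1.526400) = 1.454267
  k3 = f(0.050000, -1.527287) = 1.455083
  k4 = f(0.100000, -1.454492) = 1.437966
  y ← -1.600000 + (0.1/6)·(k1 + 2k2 + 2k3 + k4) = -1.454522
y(0.1) ≈ -1.4545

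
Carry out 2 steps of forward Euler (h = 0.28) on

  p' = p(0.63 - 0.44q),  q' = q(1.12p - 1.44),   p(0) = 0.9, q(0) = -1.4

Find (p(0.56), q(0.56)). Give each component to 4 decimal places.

Euler on (p,q): p_{n+1} = p_n + h·p', q_{n+1} = q_n + h·q'.
0.000000: (0.900000, -1.400000); f=(1.121400, 0.604800) → (1.213992, -1.230656)
0.280000: (1.213992, -1.230656); f=(1.422178, 0.098857) → (1.612202, -1.202976)
(p(0.56), q(0.56)) ≈ (1.6122, -1.2030)

1.6122, -1.2030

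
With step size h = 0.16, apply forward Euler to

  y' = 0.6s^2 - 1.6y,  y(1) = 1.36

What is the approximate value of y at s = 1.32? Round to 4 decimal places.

Euler: y_{n+1} = y_n + h·f(s_n, y_n).
s=1.000000, y=1.360000: f=-1.576000 → y ← 1.360000 + 0.16·(-1.576000) = 1.107840
s=1.160000, y=1.107840: f=-0.965184 → y ← 1.107840 + 0.16·(-0.965184) = 0.953411
y(1.32) ≈ 0.9534

0.9534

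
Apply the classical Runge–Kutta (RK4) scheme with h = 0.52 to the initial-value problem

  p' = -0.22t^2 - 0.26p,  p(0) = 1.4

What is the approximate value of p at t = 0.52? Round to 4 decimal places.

RK4: k1 = f(t_n, p_n); k2 = f(t_n + h/2, p_n + (h/2)·k1); k3 = f(t_n + h/2, p_n + (h/2)·k2); k4 = f(t_n + h, p_n + h·k3); p_{n+1} = p_n + (h/6)·(k1 + 2k2 + 2k3 + k4).
t=0.000000, p=1.400000:
  k1 = f(0.000000, 1.400000) = -0.364000
  k2 = f(0.260000, 1.305360) = -0.354266
  k3 = f(0.260000, 1.307891) = -0.354924
  k4 = f(0.520000, 1.215440) = -0.375502
  p ← 1.400000 + (0.52/6)·(k1 + 2k2 + 2k3 + k4) = 1.212984
p(0.52) ≈ 1.2130

1.2130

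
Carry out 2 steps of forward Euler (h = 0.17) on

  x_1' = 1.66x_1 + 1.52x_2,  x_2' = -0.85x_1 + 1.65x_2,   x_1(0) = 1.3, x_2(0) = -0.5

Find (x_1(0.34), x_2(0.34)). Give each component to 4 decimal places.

1.7576, -1.2826

Euler on (x_1,x_2): x_1_{n+1} = x_1_n + h·x_1', x_2_{n+1} = x_2_n + h·x_2'.
0.000000: (1.300000, -0.500000); f=(1.398000, -1.930000) → (1.537660, -0.828100)
0.170000: (1.537660, -0.828100); f=(1.293804, -2.673376) → (1.757607, -1.282574)
(x_1(0.34), x_2(0.34)) ≈ (1.7576, -1.2826)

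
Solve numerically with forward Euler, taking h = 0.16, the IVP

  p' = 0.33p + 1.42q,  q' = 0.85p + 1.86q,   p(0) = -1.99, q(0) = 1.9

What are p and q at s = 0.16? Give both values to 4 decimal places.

-1.6634, 2.1948

Euler on (p,q): p_{n+1} = p_n + h·p', q_{n+1} = q_n + h·q'.
0.000000: (-1.990000, 1.900000); f=(2.041300, 1.842500) → (-1.663392, 2.194800)
(p(0.16), q(0.16)) ≈ (-1.6634, 2.1948)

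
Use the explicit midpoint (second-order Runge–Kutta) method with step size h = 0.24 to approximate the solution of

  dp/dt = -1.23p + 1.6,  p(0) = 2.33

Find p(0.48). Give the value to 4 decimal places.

Midpoint: k1 = f(t_n, p_n); k2 = f(t_n + h/2, p_n + (h/2)·k1); p_{n+1} = p_n + h·k2.
t=0.000000, p=2.330000:
  k1 = f(0.000000, 2.330000) = -1.265900
  k2 = f(0.120000, 2.178092) = -1.079053
  p ← 2.330000 + 0.24·(-1.079053) = 2.071027
t=0.240000, p=2.071027:
  k1 = f(0.240000, 2.071027) = -0.947364
  k2 = f(0.360000, 1.957344) = -0.807533
  p ← 2.071027 + 0.24·(-0.807533) = 1.877219
p(0.48) ≈ 1.8772

1.8772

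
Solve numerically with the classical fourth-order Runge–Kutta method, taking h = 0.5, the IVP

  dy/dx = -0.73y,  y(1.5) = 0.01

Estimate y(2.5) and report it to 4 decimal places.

RK4: k1 = f(x_n, y_n); k2 = f(x_n + h/2, y_n + (h/2)·k1); k3 = f(x_n + h/2, y_n + (h/2)·k2); k4 = f(x_n + h, y_n + h·k3); y_{n+1} = y_n + (h/6)·(k1 + 2k2 + 2k3 + k4).
x=1.500000, y=0.010000:
  k1 = f(1.500000, 0.010000) = -0.007300
  k2 = f(1.750000, 0.008175) = -0.005968
  k3 = f(1.750000, 0.008508) = -0.006211
  k4 = f(2.000000, 0.006895) = -0.005033
  y ← 0.010000 + (0.5/6)·(k1 + 2k2 + 2k3 + k4) = 0.006942
x=2.000000, y=0.006942:
  k1 = f(2.000000, 0.006942) = -0.005068
  k2 = f(2.250000, 0.005675) = -0.004143
  k3 = f(2.250000, 0.005907) = -0.004312
  k4 = f(2.500000, 0.004787) = -0.003494
  y ← 0.006942 + (0.5/6)·(k1 + 2k2 + 2k3 + k4) = 0.004820
y(2.5) ≈ 0.0048

0.0048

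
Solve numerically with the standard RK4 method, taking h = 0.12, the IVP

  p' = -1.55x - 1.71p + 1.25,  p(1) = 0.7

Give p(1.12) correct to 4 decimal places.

0.5272

RK4: k1 = f(x_n, p_n); k2 = f(x_n + h/2, p_n + (h/2)·k1); k3 = f(x_n + h/2, p_n + (h/2)·k2); k4 = f(x_n + h, p_n + h·k3); p_{n+1} = p_n + (h/6)·(k1 + 2k2 + 2k3 + k4).
x=1.000000, p=0.700000:
  k1 = f(1.000000, 0.700000) = -1.497000
  k2 = f(1.060000, 0.610180) = -1.436408
  k3 = f(1.060000, 0.613816) = -1.442625
  k4 = f(1.120000, 0.526885) = -1.386973
  p ← 0.700000 + (0.12/6)·(k1 + 2k2 + 2k3 + k4) = 0.527159
p(1.12) ≈ 0.5272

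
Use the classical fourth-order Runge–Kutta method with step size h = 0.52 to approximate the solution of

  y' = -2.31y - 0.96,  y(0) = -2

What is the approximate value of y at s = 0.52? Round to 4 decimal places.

-0.9196

RK4: k1 = f(s_n, y_n); k2 = f(s_n + h/2, y_n + (h/2)·k1); k3 = f(s_n + h/2, y_n + (h/2)·k2); k4 = f(s_n + h, y_n + h·k3); y_{n+1} = y_n + (h/6)·(k1 + 2k2 + 2k3 + k4).
s=0.000000, y=-2.000000:
  k1 = f(0.000000, -2.000000) = 3.660000
  k2 = f(0.260000, -1.048400) = 1.461804
  k3 = f(0.260000, -1.619931) = 2.782041
  k4 = f(0.520000, -0.553339) = 0.318213
  y ← -2.000000 + (0.52/6)·(k1 + 2k2 + 2k3 + k4) = -0.919622
y(0.52) ≈ -0.9196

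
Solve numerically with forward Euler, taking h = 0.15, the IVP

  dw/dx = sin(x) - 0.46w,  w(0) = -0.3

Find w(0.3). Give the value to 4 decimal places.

-0.2376

Euler: w_{n+1} = w_n + h·f(x_n, w_n).
x=0.000000, w=-0.300000: f=0.138000 → w ← -0.300000 + 0.15·0.138000 = -0.279300
x=0.150000, w=-0.279300: f=0.277916 → w ← -0.279300 + 0.15·0.277916 = -0.237613
w(0.3) ≈ -0.2376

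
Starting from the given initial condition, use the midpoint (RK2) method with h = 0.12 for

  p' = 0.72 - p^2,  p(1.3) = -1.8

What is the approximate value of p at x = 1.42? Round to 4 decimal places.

-2.1705

Midpoint: k1 = f(x_n, p_n); k2 = f(x_n + h/2, p_n + (h/2)·k1); p_{n+1} = p_n + h·k2.
x=1.300000, p=-1.800000:
  k1 = f(1.300000, -1.800000) = -2.520000
  k2 = f(1.360000, -1.951200) = -3.087181
  p ← -1.800000 + 0.12·(-3.087181) = -2.170462
p(1.42) ≈ -2.1705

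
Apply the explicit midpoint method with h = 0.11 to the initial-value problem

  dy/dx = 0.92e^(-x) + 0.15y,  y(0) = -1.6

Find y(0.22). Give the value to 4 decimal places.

Midpoint: k1 = f(x_n, y_n); k2 = f(x_n + h/2, y_n + (h/2)·k1); y_{n+1} = y_n + h·k2.
x=0.000000, y=-1.600000:
  k1 = f(0.000000, -1.600000) = 0.680000
  k2 = f(0.055000, -1.562600) = 0.636376
  y ← -1.600000 + 0.11·0.636376 = -1.529999
x=0.110000, y=-1.529999:
  k1 = f(0.110000, -1.529999) = 0.594668
  k2 = f(0.165000, -1.497292) = 0.555468
  y ← -1.529999 + 0.11·0.555468 = -1.468897
y(0.22) ≈ -1.4689

-1.4689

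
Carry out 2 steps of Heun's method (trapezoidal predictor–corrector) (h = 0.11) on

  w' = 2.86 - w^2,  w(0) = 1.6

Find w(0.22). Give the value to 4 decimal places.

1.6463

Heun: k1 = f(x_n, w_n); k2 = f(x_n + h, w_n + h·k1); w_{n+1} = w_n + (h/2)·(k1 + k2).
x=0.000000, w=1.600000:
  k1 = f(0.000000, 1.600000) = 0.300000
  k2 = f(0.110000, 1.633000) = 0.193311
  w ← 1.600000 + (0.11/2)·(0.300000 + 0.193311) = 1.627132
x=0.110000, w=1.627132:
  k1 = f(0.110000, 1.627132) = 0.212441
  k2 = f(0.220000, 1.650501) = 0.135848
  w ← 1.627132 + (0.11/2)·(0.212441 + 0.135848) = 1.646288
w(0.22) ≈ 1.6463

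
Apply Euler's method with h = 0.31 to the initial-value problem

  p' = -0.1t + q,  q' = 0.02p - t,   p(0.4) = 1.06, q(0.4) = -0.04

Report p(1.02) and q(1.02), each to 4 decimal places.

0.9644, -0.3711

Euler on (p,q): p_{n+1} = p_n + h·p', q_{n+1} = q_n + h·q'.
0.400000: (1.060000, -0.040000); f=(-0.080000, -0.378800) → (1.035200, -0.157428)
0.710000: (1.035200, -0.157428); f=(-0.228428, -0.689296) → (0.964387, -0.371110)
(p(1.02), q(1.02)) ≈ (0.9644, -0.3711)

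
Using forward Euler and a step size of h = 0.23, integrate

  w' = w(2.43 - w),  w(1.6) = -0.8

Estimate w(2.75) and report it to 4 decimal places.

-85.7351

Euler: w_{n+1} = w_n + h·f(x_n, w_n).
x=1.600000, w=-0.800000: f=-2.584000 → w ← -0.800000 + 0.23·(-2.584000) = -1.394320
x=1.830000, w=-1.394320: f=-5.332326 → w ← -1.394320 + 0.23·(-5.332326) = -2.620755
x=2.060000, w=-2.620755: f=-13.236791 → w ← -2.620755 + 0.23·(-13.236791) = -5.665217
x=2.290000, w=-5.665217: f=-45.861159 → w ← -5.665217 + 0.23·(-45.861159) = -16.213284
x=2.520000, w=-16.213284: f=-302.268842 → w ← -16.213284 + 0.23·(-302.268842) = -85.735117
w(2.75) ≈ -85.7351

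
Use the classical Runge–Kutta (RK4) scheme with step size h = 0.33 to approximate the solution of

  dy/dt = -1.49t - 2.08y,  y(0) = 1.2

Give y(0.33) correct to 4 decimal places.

RK4: k1 = f(t_n, y_n); k2 = f(t_n + h/2, y_n + (h/2)·k1); k3 = f(t_n + h/2, y_n + (h/2)·k2); k4 = f(t_n + h, y_n + h·k3); y_{n+1} = y_n + (h/6)·(k1 + 2k2 + 2k3 + k4).
t=0.000000, y=1.200000:
  k1 = f(0.000000, 1.200000) = -2.496000
  k2 = f(0.165000, 0.788160) = -1.885223
  k3 = f(0.165000, 0.888938) = -2.094842
  k4 = f(0.330000, 0.508702) = -1.549801
  y ← 1.200000 + (0.33/6)·(k1 + 2k2 + 2k3 + k4) = 0.539674
y(0.33) ≈ 0.5397

0.5397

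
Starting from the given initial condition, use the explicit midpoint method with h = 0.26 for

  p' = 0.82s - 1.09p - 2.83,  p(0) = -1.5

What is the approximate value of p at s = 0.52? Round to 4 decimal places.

-1.8722

Midpoint: k1 = f(s_n, p_n); k2 = f(s_n + h/2, p_n + (h/2)·k1); p_{n+1} = p_n + h·k2.
s=0.000000, p=-1.500000:
  k1 = f(0.000000, -1.500000) = -1.195000
  k2 = f(0.130000, -1.655350) = -0.919069
  p ← -1.500000 + 0.26·(-0.919069) = -1.738958
s=0.260000, p=-1.738958:
  k1 = f(0.260000, -1.738958) = -0.721336
  k2 = f(0.390000, -1.832731) = -0.512523
  p ← -1.738958 + 0.26·(-0.512523) = -1.872214
p(0.52) ≈ -1.8722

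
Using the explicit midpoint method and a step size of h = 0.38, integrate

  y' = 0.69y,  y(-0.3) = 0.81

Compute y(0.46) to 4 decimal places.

1.3617

Midpoint: k1 = f(t_n, y_n); k2 = f(t_n + h/2, y_n + (h/2)·k1); y_{n+1} = y_n + h·k2.
t=-0.300000, y=0.810000:
  k1 = f(-0.300000, 0.810000) = 0.558900
  k2 = f(-0.110000, 0.916191) = 0.632172
  y ← 0.810000 + 0.38·0.632172 = 1.050225
t=0.080000, y=1.050225:
  k1 = f(0.080000, 1.050225) = 0.724655
  k2 = f(0.270000, 1.187910) = 0.819658
  y ← 1.050225 + 0.38·0.819658 = 1.361695
y(0.46) ≈ 1.3617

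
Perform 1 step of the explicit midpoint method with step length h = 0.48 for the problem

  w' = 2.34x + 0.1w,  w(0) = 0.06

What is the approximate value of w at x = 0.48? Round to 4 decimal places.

0.3325

Midpoint: k1 = f(x_n, w_n); k2 = f(x_n + h/2, w_n + (h/2)·k1); w_{n+1} = w_n + h·k2.
x=0.000000, w=0.060000:
  k1 = f(0.000000, 0.060000) = 0.006000
  k2 = f(0.240000, 0.061440) = 0.567744
  w ← 0.060000 + 0.48·0.567744 = 0.332517
w(0.48) ≈ 0.3325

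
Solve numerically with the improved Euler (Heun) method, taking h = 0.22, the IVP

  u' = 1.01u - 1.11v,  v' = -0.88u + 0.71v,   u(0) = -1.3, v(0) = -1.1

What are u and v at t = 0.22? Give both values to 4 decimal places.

-1.3322, -1.0119

Heun on (u,v): k1 = f(t_n, state_n); k2 = f(t_n + h, state_n + h·k1); state_{n+1} = state_n + (h/2)·(k1 + k2).
0.000000: (-1.300000, -1.100000)
  k1 = (-0.092000, 0.363000)
  predictor → (-1.320240, -1.020140)
  k2 = (-0.201087, 0.437512)
  → (-1.332240, -1.011944)
(u(0.22), v(0.22)) ≈ (-1.3322, -1.0119)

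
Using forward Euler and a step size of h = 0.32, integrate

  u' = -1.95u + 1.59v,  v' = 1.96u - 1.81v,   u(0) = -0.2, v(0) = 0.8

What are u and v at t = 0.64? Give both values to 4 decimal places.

0.2322, 0.2970

Euler on (u,v): u_{n+1} = u_n + h·u', v_{n+1} = v_n + h·v'.
0.000000: (-0.200000, 0.800000); f=(1.662000, -1.840000) → (0.331840, 0.211200)
0.320000: (0.331840, 0.211200); f=(-0.311280, 0.268134) → (0.232230, 0.297003)
(u(0.64), v(0.64)) ≈ (0.2322, 0.2970)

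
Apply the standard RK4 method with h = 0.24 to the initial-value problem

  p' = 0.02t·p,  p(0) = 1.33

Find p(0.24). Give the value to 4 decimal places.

RK4: k1 = f(t_n, p_n); k2 = f(t_n + h/2, p_n + (h/2)·k1); k3 = f(t_n + h/2, p_n + (h/2)·k2); k4 = f(t_n + h, p_n + h·k3); p_{n+1} = p_n + (h/6)·(k1 + 2k2 + 2k3 + k4).
t=0.000000, p=1.330000:
  k1 = f(0.000000, 1.330000) = 0.000000
  k2 = f(0.120000, 1.330000) = 0.003192
  k3 = f(0.120000, 1.330383) = 0.003193
  k4 = f(0.240000, 1.330766) = 0.006388
  p ← 1.330000 + (0.24/6)·(k1 + 2k2 + 2k3 + k4) = 1.330766
p(0.24) ≈ 1.3308

1.3308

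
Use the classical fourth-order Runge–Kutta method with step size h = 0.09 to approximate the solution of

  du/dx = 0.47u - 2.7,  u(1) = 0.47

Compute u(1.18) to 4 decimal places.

RK4: k1 = f(x_n, u_n); k2 = f(x_n + h/2, u_n + (h/2)·k1); k3 = f(x_n + h/2, u_n + (h/2)·k2); k4 = f(x_n + h, u_n + h·k3); u_{n+1} = u_n + (h/6)·(k1 + 2k2 + 2k3 + k4).
x=1.000000, u=0.470000:
  k1 = f(1.000000, 0.470000) = -2.479100
  k2 = f(1.045000, 0.358440) = -2.531533
  k3 = f(1.045000, 0.356081) = -2.532642
  k4 = f(1.090000, 0.242062) = -2.586231
  u ← 0.470000 + (0.09/6)·(k1 + 2k2 + 2k3 + k4) = 0.242095
x=1.090000, u=0.242095:
  k1 = f(1.090000, 0.242095) = -2.586215
  k2 = f(1.135000, 0.125715) = -2.640914
  k3 = f(1.135000, 0.123254) = -2.642071
  k4 = f(1.180000, 0.004308) = -2.697975
  u ← 0.242095 + (0.09/6)·(k1 + 2k2 + 2k3 + k4) = 0.004342
u(1.18) ≈ 0.0043

0.0043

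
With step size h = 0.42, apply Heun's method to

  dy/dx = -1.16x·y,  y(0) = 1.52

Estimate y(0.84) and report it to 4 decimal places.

1.0028

Heun: k1 = f(x_n, y_n); k2 = f(x_n + h, y_n + h·k1); y_{n+1} = y_n + (h/2)·(k1 + k2).
x=0.000000, y=1.520000:
  k1 = f(0.000000, 1.520000) = 0.000000
  k2 = f(0.420000, 1.520000) = -0.740544
  y ← 1.520000 + (0.42/2)·(0.000000 + (-0.740544)) = 1.364486
x=0.420000, y=1.364486:
  k1 = f(0.420000, 1.364486) = -0.664777
  k2 = f(0.840000, 1.085279) = -1.057496
  y ← 1.364486 + (0.42/2)·(-0.664777 + (-1.057496)) = 1.002808
y(0.84) ≈ 1.0028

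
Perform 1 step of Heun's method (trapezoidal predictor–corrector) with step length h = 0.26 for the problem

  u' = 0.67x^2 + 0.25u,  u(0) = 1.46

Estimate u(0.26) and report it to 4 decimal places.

1.5639

Heun: k1 = f(x_n, u_n); k2 = f(x_n + h, u_n + h·k1); u_{n+1} = u_n + (h/2)·(k1 + k2).
x=0.000000, u=1.460000:
  k1 = f(0.000000, 1.460000) = 0.365000
  k2 = f(0.260000, 1.554900) = 0.434017
  u ← 1.460000 + (0.26/2)·(0.365000 + 0.434017) = 1.563872
u(0.26) ≈ 1.5639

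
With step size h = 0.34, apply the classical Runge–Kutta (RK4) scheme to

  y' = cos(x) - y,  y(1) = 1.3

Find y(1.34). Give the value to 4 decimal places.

RK4: k1 = f(x_n, y_n); k2 = f(x_n + h/2, y_n + (h/2)·k1); k3 = f(x_n + h/2, y_n + (h/2)·k2); k4 = f(x_n + h, y_n + h·k3); y_{n+1} = y_n + (h/6)·(k1 + 2k2 + 2k3 + k4).
x=1.000000, y=1.300000:
  k1 = f(1.000000, 1.300000) = -0.759698
  k2 = f(1.170000, 1.170851) = -0.780700
  k3 = f(1.170000, 1.167281) = -0.777129
  k4 = f(1.340000, 1.035776) = -0.807023
  y ← 1.300000 + (0.34/6)·(k1 + 2k2 + 2k3 + k4) = 1.034665
y(1.34) ≈ 1.0347

1.0347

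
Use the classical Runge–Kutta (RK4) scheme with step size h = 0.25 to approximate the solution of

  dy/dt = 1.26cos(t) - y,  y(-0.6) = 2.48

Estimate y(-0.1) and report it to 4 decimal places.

1.9686

RK4: k1 = f(t_n, y_n); k2 = f(t_n + h/2, y_n + (h/2)·k1); k3 = f(t_n + h/2, y_n + (h/2)·k2); k4 = f(t_n + h, y_n + h·k3); y_{n+1} = y_n + (h/6)·(k1 + 2k2 + 2k3 + k4).
t=-0.600000, y=2.480000:
  k1 = f(-0.600000, 2.480000) = -1.440077
  k2 = f(-0.475000, 2.299990) = -1.179482
  k3 = f(-0.475000, 2.332565) = -1.212056
  k4 = f(-0.350000, 2.176986) = -0.993376
  y ← 2.480000 + (0.25/6)·(k1 + 2k2 + 2k3 + k4) = 2.179311
t=-0.350000, y=2.179311:
  k1 = f(-0.350000, 2.179311) = -0.995702
  k2 = f(-0.225000, 2.054849) = -0.826608
  k3 = f(-0.225000, 2.075985) = -0.847745
  k4 = f(-0.100000, 1.967375) = -0.713670
  y ← 2.179311 + (0.25/6)·(k1 + 2k2 + 2k3 + k4) = 1.968558
y(-0.1) ≈ 1.9686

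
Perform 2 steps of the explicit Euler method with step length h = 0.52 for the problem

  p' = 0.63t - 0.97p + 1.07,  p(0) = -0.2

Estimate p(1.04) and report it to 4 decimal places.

0.9534

Euler: p_{n+1} = p_n + h·f(t_n, p_n).
t=0.000000, p=-0.200000: f=1.264000 → p ← -0.200000 + 0.52·1.264000 = 0.457280
t=0.520000, p=0.457280: f=0.954038 → p ← 0.457280 + 0.52·0.954038 = 0.953380
p(1.04) ≈ 0.9534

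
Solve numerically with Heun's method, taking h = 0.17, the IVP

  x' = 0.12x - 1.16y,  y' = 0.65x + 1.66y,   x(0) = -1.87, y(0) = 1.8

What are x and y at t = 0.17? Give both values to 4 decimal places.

-2.2968, 2.1221

Heun on (x,y): k1 = f(t_n, state_n); k2 = f(t_n + h, state_n + h·k1); state_{n+1} = state_n + (h/2)·(k1 + k2).
0.000000: (-1.870000, 1.800000)
  k1 = (-2.312400, 1.772500)
  predictor → (-2.263108, 2.101325)
  k2 = (-2.709110, 2.017179)
  → (-2.296828, 2.122123)
(x(0.17), y(0.17)) ≈ (-2.2968, 2.1221)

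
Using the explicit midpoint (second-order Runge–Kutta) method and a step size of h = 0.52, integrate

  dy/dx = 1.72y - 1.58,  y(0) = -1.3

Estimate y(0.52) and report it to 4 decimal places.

Midpoint: k1 = f(x_n, y_n); k2 = f(x_n + h/2, y_n + (h/2)·k1); y_{n+1} = y_n + h·k2.
x=0.000000, y=-1.300000:
  k1 = f(0.000000, -1.300000) = -3.816000
  k2 = f(0.260000, -2.292160) = -5.522515
  y ← -1.300000 + 0.52·(-5.522515) = -4.171708
y(0.52) ≈ -4.1717

-4.1717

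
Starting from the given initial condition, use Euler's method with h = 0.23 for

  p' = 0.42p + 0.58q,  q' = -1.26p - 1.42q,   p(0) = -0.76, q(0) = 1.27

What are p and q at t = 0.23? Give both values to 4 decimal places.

Euler on (p,q): p_{n+1} = p_n + h·p', q_{n+1} = q_n + h·q'.
0.000000: (-0.760000, 1.270000); f=(0.417400, -0.845800) → (-0.663998, 1.075466)
(p(0.23), q(0.23)) ≈ (-0.6640, 1.0755)

-0.6640, 1.0755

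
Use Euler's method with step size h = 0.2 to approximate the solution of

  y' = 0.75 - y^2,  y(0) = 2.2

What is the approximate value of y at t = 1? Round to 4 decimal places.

0.9325

Euler: y_{n+1} = y_n + h·f(t_n, y_n).
t=0.000000, y=2.200000: f=-4.090000 → y ← 2.200000 + 0.2·(-4.090000) = 1.382000
t=0.200000, y=1.382000: f=-1.159924 → y ← 1.382000 + 0.2·(-1.159924) = 1.150015
t=0.400000, y=1.150015: f=-0.572535 → y ← 1.150015 + 0.2·(-0.572535) = 1.035508
t=0.600000, y=1.035508: f=-0.322277 → y ← 1.035508 + 0.2·(-0.322277) = 0.971053
t=0.800000, y=0.971053: f=-0.192943 → y ← 0.971053 + 0.2·(-0.192943) = 0.932464
y(1) ≈ 0.9325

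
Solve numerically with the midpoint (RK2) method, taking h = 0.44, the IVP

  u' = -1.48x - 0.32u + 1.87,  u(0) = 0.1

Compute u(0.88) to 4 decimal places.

0.9710

Midpoint: k1 = f(x_n, u_n); k2 = f(x_n + h/2, u_n + (h/2)·k1); u_{n+1} = u_n + h·k2.
x=0.000000, u=0.100000:
  k1 = f(0.000000, 0.100000) = 1.838000
  k2 = f(0.220000, 0.504360) = 1.383005
  u ← 0.100000 + 0.44·1.383005 = 0.708522
x=0.440000, u=0.708522:
  k1 = f(0.440000, 0.708522) = 0.992073
  k2 = f(0.660000, 0.926778) = 0.596631
  u ← 0.708522 + 0.44·0.596631 = 0.971040
u(0.88) ≈ 0.9710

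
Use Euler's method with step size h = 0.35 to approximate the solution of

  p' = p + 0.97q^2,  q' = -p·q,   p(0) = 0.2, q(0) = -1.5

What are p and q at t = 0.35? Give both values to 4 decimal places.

Euler on (p,q): p_{n+1} = p_n + h·p', q_{n+1} = q_n + h·q'.
0.000000: (0.200000, -1.500000); f=(2.382500, 0.300000) → (1.033875, -1.395000)
(p(0.35), q(0.35)) ≈ (1.0339, -1.3950)

1.0339, -1.3950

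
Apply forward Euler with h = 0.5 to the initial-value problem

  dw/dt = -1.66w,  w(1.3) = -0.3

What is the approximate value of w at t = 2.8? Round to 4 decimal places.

-0.0015

Euler: w_{n+1} = w_n + h·f(t_n, w_n).
t=1.300000, w=-0.300000: f=0.498000 → w ← -0.300000 + 0.5·0.498000 = -0.051000
t=1.800000, w=-0.051000: f=0.084660 → w ← -0.051000 + 0.5·0.084660 = -0.008670
t=2.300000, w=-0.008670: f=0.014392 → w ← -0.008670 + 0.5·0.014392 = -0.001474
w(2.8) ≈ -0.0015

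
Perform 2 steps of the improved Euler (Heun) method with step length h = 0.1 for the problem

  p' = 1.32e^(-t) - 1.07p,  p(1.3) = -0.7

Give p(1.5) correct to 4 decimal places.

-0.5071

Heun: k1 = f(t_n, p_n); k2 = f(t_n + h, p_n + h·k1); p_{n+1} = p_n + (h/2)·(k1 + k2).
t=1.300000, p=-0.700000:
  k1 = f(1.300000, -0.700000) = 1.108742
  k2 = f(1.400000, -0.589126) = 0.955873
  p ← -0.700000 + (0.1/2)·(1.108742 + 0.955873) = -0.596769
t=1.400000, p=-0.596769:
  k1 = f(1.400000, -0.596769) = 0.964051
  k2 = f(1.500000, -0.500364) = 0.829921
  p ← -0.596769 + (0.1/2)·(0.964051 + 0.829921) = -0.507071
p(1.5) ≈ -0.5071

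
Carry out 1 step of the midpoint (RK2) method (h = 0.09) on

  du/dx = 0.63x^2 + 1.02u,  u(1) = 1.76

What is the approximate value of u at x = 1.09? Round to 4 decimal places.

1.9935

Midpoint: k1 = f(x_n, u_n); k2 = f(x_n + h/2, u_n + (h/2)·k1); u_{n+1} = u_n + h·k2.
x=1.000000, u=1.760000:
  k1 = f(1.000000, 1.760000) = 2.425200
  k2 = f(1.045000, 1.869134) = 2.594492
  u ← 1.760000 + 0.09·2.594492 = 1.993504
u(1.09) ≈ 1.9935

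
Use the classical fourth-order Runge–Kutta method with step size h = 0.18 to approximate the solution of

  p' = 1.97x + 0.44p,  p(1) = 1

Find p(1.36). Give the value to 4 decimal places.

2.0748

RK4: k1 = f(x_n, p_n); k2 = f(x_n + h/2, p_n + (h/2)·k1); k3 = f(x_n + h/2, p_n + (h/2)·k2); k4 = f(x_n + h, p_n + h·k3); p_{n+1} = p_n + (h/6)·(k1 + 2k2 + 2k3 + k4).
x=1.000000, p=1.000000:
  k1 = f(1.000000, 1.000000) = 2.410000
  k2 = f(1.090000, 1.216900) = 2.682736
  k3 = f(1.090000, 1.241446) = 2.693536
  k4 = f(1.180000, 1.484837) = 2.977928
  p ← 1.000000 + (0.18/6)·(k1 + 2k2 + 2k3 + k4) = 1.484214
x=1.180000, p=1.484214:
  k1 = f(1.180000, 1.484214) = 2.977654
  k2 = f(1.270000, 1.752203) = 3.272869
  k3 = f(1.270000, 1.778772) = 3.284560
  k4 = f(1.360000, 2.075435) = 3.592391
  p ← 1.484214 + (0.18/6)·(k1 + 2k2 + 2k3 + k4) = 2.074761
p(1.36) ≈ 2.0748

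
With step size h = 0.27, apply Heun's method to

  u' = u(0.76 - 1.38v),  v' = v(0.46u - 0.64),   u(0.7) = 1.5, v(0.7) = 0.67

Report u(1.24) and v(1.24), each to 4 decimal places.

1.3661, 0.6769

Heun on (u,v): k1 = f(t_n, state_n); k2 = f(t_n + h, state_n + h·k1); state_{n+1} = state_n + (h/2)·(k1 + k2).
0.700000: (1.500000, 0.670000)
  k1 = (-0.246900, 0.033500)
  predictor → (1.433337, 0.679045)
  k2 = (-0.253818, 0.013129)
  → (1.432403, 0.676295)
0.970000: (1.432403, 0.676295)
  k1 = (-0.248217, 0.012786)
  predictor → (1.365384, 0.679747)
  k2 = (-0.243108, -0.008105)
  → (1.366074, 0.676927)
(u(1.24), v(1.24)) ≈ (1.3661, 0.6769)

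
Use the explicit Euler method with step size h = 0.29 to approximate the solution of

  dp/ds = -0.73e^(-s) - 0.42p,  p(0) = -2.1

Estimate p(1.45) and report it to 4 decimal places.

-1.5658

Euler: p_{n+1} = p_n + h·f(s_n, p_n).
s=0.000000, p=-2.100000: f=0.152000 → p ← -2.100000 + 0.29·0.152000 = -2.055920
s=0.290000, p=-2.055920: f=0.317254 → p ← -2.055920 + 0.29·0.317254 = -1.963916
s=0.580000, p=-1.963916: f=0.416119 → p ← -1.963916 + 0.29·0.416119 = -1.843242
s=0.870000, p=-1.843242: f=0.468327 → p ← -1.843242 + 0.29·0.468327 = -1.707427
s=1.160000, p=-1.707427: f=0.488274 → p ← -1.707427 + 0.29·0.488274 = -1.565827
p(1.45) ≈ -1.5658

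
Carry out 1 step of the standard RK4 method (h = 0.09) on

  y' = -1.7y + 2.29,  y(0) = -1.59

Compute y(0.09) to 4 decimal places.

-1.1733

RK4: k1 = f(s_n, y_n); k2 = f(s_n + h/2, y_n + (h/2)·k1); k3 = f(s_n + h/2, y_n + (h/2)·k2); k4 = f(s_n + h, y_n + h·k3); y_{n+1} = y_n + (h/6)·(k1 + 2k2 + 2k3 + k4).
s=0.000000, y=-1.590000:
  k1 = f(0.000000, -1.590000) = 4.993000
  k2 = f(0.045000, -1.365315) = 4.611035
  k3 = f(0.045000, -1.382503) = 4.640256
  k4 = f(0.090000, -1.172377) = 4.283041
  y ← -1.590000 + (0.09/6)·(k1 + 2k2 + 2k3 + k4) = -1.173321
y(0.09) ≈ -1.1733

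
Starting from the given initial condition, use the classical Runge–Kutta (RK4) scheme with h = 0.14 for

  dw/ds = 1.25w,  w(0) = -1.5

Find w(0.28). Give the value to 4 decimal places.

-2.1286

RK4: k1 = f(s_n, w_n); k2 = f(s_n + h/2, w_n + (h/2)·k1); k3 = f(s_n + h/2, w_n + (h/2)·k2); k4 = f(s_n + h, w_n + h·k3); w_{n+1} = w_n + (h/6)·(k1 + 2k2 + 2k3 + k4).
s=0.000000, w=-1.500000:
  k1 = f(0.000000, -1.500000) = -1.875000
  k2 = f(0.070000, -1.631250) = -2.039062
  k3 = f(0.070000, -1.642734) = -2.053418
  k4 = f(0.140000, -1.787479) = -2.234348
  w ← -1.500000 + (0.14/6)·(k1 + 2k2 + 2k3 + k4) = -1.786867
s=0.140000, w=-1.786867:
  k1 = f(0.140000, -1.786867) = -2.233584
  k2 = f(0.210000, -1.943218) = -2.429023
  k3 = f(0.210000, -1.956899) = -2.446123
  k4 = f(0.280000, -2.129325) = -2.661656
  w ← -1.786867 + (0.14/6)·(k1 + 2k2 + 2k3 + k4) = -2.128596
w(0.28) ≈ -2.1286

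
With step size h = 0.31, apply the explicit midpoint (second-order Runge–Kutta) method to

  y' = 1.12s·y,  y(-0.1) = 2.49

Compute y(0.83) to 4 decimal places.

3.6032

Midpoint: k1 = f(s_n, y_n); k2 = f(s_n + h/2, y_n + (h/2)·k1); y_{n+1} = y_n + h·k2.
s=-0.100000, y=2.490000:
  k1 = f(-0.100000, 2.490000) = -0.278880
  k2 = f(0.055000, 2.446774) = 0.150721
  y ← 2.490000 + 0.31·0.150721 = 2.536724
s=0.210000, y=2.536724:
  k1 = f(0.210000, 2.536724) = 0.596637
  k2 = f(0.365000, 2.629202) = 1.074818
  y ← 2.536724 + 0.31·1.074818 = 2.869917
s=0.520000, y=2.869917:
  k1 = f(0.520000, 2.869917) = 1.671440
  k2 = f(0.675000, 3.128990) = 2.365517
  y ← 2.869917 + 0.31·2.365517 = 3.603227
y(0.83) ≈ 3.6032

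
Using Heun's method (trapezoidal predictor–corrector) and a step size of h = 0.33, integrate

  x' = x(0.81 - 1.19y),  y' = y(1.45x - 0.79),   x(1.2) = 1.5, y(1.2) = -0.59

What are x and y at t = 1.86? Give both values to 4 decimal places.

5.7989, -3.4949

Heun on (x,y): k1 = f(t_n, state_n); k2 = f(t_n + h, state_n + h·k1); state_{n+1} = state_n + (h/2)·(k1 + k2).
1.200000: (1.500000, -0.590000)
  k1 = (2.268150, -0.817150)
  predictor → (2.248489, -0.859659)
  k2 = (4.121470, -2.123625)
  → (2.554287, -1.075228)
1.530000: (2.554287, -1.075228)
  k1 = (5.337237, -3.132909)
  predictor → (4.315576, -2.109088)
  k2 = (14.326911, -11.531617)
  → (5.798872, -3.494875)
(x(1.86), y(1.86)) ≈ (5.7989, -3.4949)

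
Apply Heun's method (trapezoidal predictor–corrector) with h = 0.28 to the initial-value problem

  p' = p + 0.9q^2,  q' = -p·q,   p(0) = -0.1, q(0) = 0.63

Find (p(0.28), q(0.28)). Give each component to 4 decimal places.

Heun on (p,q): k1 = f(x_n, state_n); k2 = f(x_n + h, state_n + h·k1); state_{n+1} = state_n + (h/2)·(k1 + k2).
0.000000: (-0.100000, 0.630000)
  k1 = (0.257210, 0.063000)
  predictor → (-0.027981, 0.647640)
  k2 = (0.349513, 0.018122)
  → (-0.015059, 0.641357)
(p(0.28), q(0.28)) ≈ (-0.0151, 0.6414)

-0.0151, 0.6414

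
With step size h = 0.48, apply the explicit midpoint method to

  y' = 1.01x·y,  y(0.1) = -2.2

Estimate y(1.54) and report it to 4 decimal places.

-6.6980

Midpoint: k1 = f(x_n, y_n); k2 = f(x_n + h/2, y_n + (h/2)·k1); y_{n+1} = y_n + h·k2.
x=0.100000, y=-2.200000:
  k1 = f(0.100000, -2.200000) = -0.222200
  k2 = f(0.340000, -2.253328) = -0.773793
  y ← -2.200000 + 0.48·(-0.773793) = -2.571421
x=0.580000, y=-2.571421:
  k1 = f(0.580000, -2.571421) = -1.506338
  k2 = f(0.820000, -2.932942) = -2.429062
  y ← -2.571421 + 0.48·(-2.429062) = -3.737370
x=1.060000, y=-3.737370:
  k1 = f(1.060000, -3.737370) = -4.001229
  k2 = f(1.300000, -4.697665) = -6.168035
  y ← -3.737370 + 0.48·(-6.168035) = -6.698027
y(1.54) ≈ -6.6980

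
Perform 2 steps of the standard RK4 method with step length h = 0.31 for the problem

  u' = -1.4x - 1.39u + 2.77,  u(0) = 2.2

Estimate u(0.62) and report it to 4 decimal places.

1.8743

RK4: k1 = f(x_n, u_n); k2 = f(x_n + h/2, u_n + (h/2)·k1); k3 = f(x_n + h/2, u_n + (h/2)·k2); k4 = f(x_n + h, u_n + h·k3); u_{n+1} = u_n + (h/6)·(k1 + 2k2 + 2k3 + k4).
x=0.000000, u=2.200000:
  k1 = f(0.000000, 2.200000) = -0.288000
  k2 = f(0.155000, 2.155360) = -0.442950
  k3 = f(0.155000, 2.131343) = -0.409566
  k4 = f(0.310000, 2.073034) = -0.545518
  u ← 2.200000 + (0.31/6)·(k1 + 2k2 + 2k3 + k4) = 2.068842
x=0.310000, u=2.068842:
  k1 = f(0.310000, 2.068842) = -0.539690
  k2 = f(0.465000, 1.985190) = -0.640414
  k3 = f(0.465000, 1.969577) = -0.618713
  k4 = f(0.620000, 1.877041) = -0.707086
  u ← 2.068842 + (0.31/6)·(k1 + 2k2 + 2k3 + k4) = 1.874315
u(0.62) ≈ 1.8743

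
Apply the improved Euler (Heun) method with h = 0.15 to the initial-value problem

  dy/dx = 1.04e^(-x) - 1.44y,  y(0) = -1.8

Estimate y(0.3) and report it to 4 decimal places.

Heun: k1 = f(x_n, y_n); k2 = f(x_n + h, y_n + h·k1); y_{n+1} = y_n + (h/2)·(k1 + k2).
x=0.000000, y=-1.800000:
  k1 = f(0.000000, -1.800000) = 3.632000
  k2 = f(0.150000, -1.255200) = 2.702624
  y ← -1.800000 + (0.15/2)·(3.632000 + 2.702624) = -1.324903
x=0.150000, y=-1.324903:
  k1 = f(0.150000, -1.324903) = 2.802997
  k2 = f(0.300000, -0.904454) = 2.072864
  y ← -1.324903 + (0.15/2)·(2.802997 + 2.072864) = -0.959214
y(0.3) ≈ -0.9592

-0.9592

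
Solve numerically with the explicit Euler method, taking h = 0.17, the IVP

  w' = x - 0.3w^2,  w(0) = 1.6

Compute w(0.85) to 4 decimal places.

1.3656

Euler: w_{n+1} = w_n + h·f(x_n, w_n).
x=0.000000, w=1.600000: f=-0.768000 → w ← 1.600000 + 0.17·(-0.768000) = 1.469440
x=0.170000, w=1.469440: f=-0.477776 → w ← 1.469440 + 0.17·(-0.477776) = 1.388218
x=0.340000, w=1.388218: f=-0.238145 → w ← 1.388218 + 0.17·(-0.238145) = 1.347733
x=0.510000, w=1.347733: f=-0.034916 → w ← 1.347733 + 0.17·(-0.034916) = 1.341798
x=0.680000, w=1.341798: f=0.139874 → w ← 1.341798 + 0.17·0.139874 = 1.365576
w(0.85) ≈ 1.3656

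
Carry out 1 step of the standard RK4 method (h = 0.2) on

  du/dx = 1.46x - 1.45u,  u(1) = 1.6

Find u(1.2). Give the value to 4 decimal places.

1.4773

RK4: k1 = f(x_n, u_n); k2 = f(x_n + h/2, u_n + (h/2)·k1); k3 = f(x_n + h/2, u_n + (h/2)·k2); k4 = f(x_n + h, u_n + h·k3); u_{n+1} = u_n + (h/6)·(k1 + 2k2 + 2k3 + k4).
x=1.000000, u=1.600000:
  k1 = f(1.000000, 1.600000) = -0.860000
  k2 = f(1.100000, 1.514000) = -0.589300
  k3 = f(1.100000, 1.541070) = -0.628552
  k4 = f(1.200000, 1.474290) = -0.385720
  u ← 1.600000 + (0.2/6)·(k1 + 2k2 + 2k3 + k4) = 1.477286
u(1.2) ≈ 1.4773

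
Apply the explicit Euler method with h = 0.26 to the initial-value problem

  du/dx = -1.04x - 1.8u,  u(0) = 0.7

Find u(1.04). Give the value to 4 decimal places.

Euler: u_{n+1} = u_n + h·f(x_n, u_n).
x=0.000000, u=0.700000: f=-1.260000 → u ← 0.700000 + 0.26·(-1.260000) = 0.372400
x=0.260000, u=0.372400: f=-0.940720 → u ← 0.372400 + 0.26·(-0.940720) = 0.127813
x=0.520000, u=0.127813: f=-0.770863 → u ← 0.127813 + 0.26·(-0.770863) = -0.072612
x=0.780000, u=-0.072612: f=-0.680499 → u ← -0.072612 + 0.26·(-0.680499) = -0.249541
u(1.04) ≈ -0.2495

-0.2495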